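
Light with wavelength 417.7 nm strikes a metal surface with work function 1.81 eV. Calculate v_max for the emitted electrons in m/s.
6.3831e+05 m/s

First, find the maximum kinetic energy:
E_photon = hc/λ = 2.9683 eV
KE_max = E_photon - φ = 2.9683 - 1.81 = 1.1583 eV

Convert to Joules: KE_max = 1.1583 × 1.602×10⁻¹⁹ J = 1.8557e-19 J

Then use KE = ½mv² to find velocity:
v = √(2·KE/m) = √(2 × 1.8557e-19 J / 9.109e-31 kg)
v = 6.3831e+05 m/s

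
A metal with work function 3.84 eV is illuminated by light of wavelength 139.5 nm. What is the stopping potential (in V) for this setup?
5.0478 V

The stopping potential V_s satisfies: eV_s = KE_max

First, find KE_max using Einstein's equation:
E_photon = hc/λ = 8.8878 eV
KE_max = E_photon - φ = 8.8878 - 3.84 = 5.0478 eV

Since eV_s = KE_max:
V_s = KE_max/e = 5.0478 V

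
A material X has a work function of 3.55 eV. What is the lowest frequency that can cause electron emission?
8.5839e+14 Hz

The threshold frequency is when the photon energy equals the work function:
hf₀ = φ

Solving for f₀:
f₀ = φ/h = (3.55 eV × 1.602×10⁻¹⁹ J/eV) / (6.626×10⁻³⁴ J·s)
f₀ = 8.5839e+14 Hz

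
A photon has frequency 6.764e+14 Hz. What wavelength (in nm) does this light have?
443.22 nm

Using the wave equation: c = fλ

Solving for wavelength:
λ = c/f = (3×10⁸ m/s) / (6.764e+14 Hz)
λ = 443.22 nm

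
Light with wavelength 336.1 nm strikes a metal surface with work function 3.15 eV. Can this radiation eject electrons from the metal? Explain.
Yes

For photoemission, the photon energy must exceed the work function.

Photon energy: E = hc/λ = 3.6889 eV
Work function: φ = 3.15 eV

Since E_photon (3.6889 eV) > φ (3.15 eV), photoemission WILL occur.
The threshold wavelength is λ₀ = hc/φ = 393.6 nm.
Since 336.1 nm < 393.6 nm, the light has sufficient energy.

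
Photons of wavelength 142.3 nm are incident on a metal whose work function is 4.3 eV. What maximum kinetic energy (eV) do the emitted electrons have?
4.4129 eV

Using Einstein's photoelectric equation: KE_max = hf - φ = hc/λ - φ

First, calculate the photon energy:
E_photon = hc/λ = (6.626×10⁻³⁴ J·s)(3×10⁸ m/s) / (142.3×10⁻⁹ m)
E_photon = 8.7129 eV

Then, the maximum kinetic energy:
KE_max = E_photon - φ = 8.7129 eV - 4.3 eV = 4.4129 eV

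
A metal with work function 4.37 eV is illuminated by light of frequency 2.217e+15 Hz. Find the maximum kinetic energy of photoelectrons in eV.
4.7988 eV

Using Einstein's photoelectric equation: KE_max = hf - φ

First, calculate the photon energy:
E_photon = hf = (6.626×10⁻³⁴ J·s)(2.217e+15 Hz)
E_photon = 9.1688 eV

Then, the maximum kinetic energy:
KE_max = E_photon - φ = 9.1688 eV - 4.37 eV = 4.7988 eV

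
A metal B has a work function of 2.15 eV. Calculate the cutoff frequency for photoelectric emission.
5.1987e+14 Hz

The threshold frequency is when the photon energy equals the work function:
hf₀ = φ

Solving for f₀:
f₀ = φ/h = (2.15 eV × 1.602×10⁻¹⁹ J/eV) / (6.626×10⁻³⁴ J·s)
f₀ = 5.1987e+14 Hz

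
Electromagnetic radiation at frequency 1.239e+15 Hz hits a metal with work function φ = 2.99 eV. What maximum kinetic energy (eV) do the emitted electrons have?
2.1341 eV

Using Einstein's photoelectric equation: KE_max = hf - φ

First, calculate the photon energy:
E_photon = hf = (6.626×10⁻³⁴ J·s)(1.239e+15 Hz)
E_photon = 5.1241 eV

Then, the maximum kinetic energy:
KE_max = E_photon - φ = 5.1241 eV - 2.99 eV = 2.1341 eV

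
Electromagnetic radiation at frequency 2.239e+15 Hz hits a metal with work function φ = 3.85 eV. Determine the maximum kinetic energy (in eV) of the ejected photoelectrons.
5.4098 eV

Using Einstein's photoelectric equation: KE_max = hf - φ

First, calculate the photon energy:
E_photon = hf = (6.626×10⁻³⁴ J·s)(2.239e+15 Hz)
E_photon = 9.2598 eV

Then, the maximum kinetic energy:
KE_max = E_photon - φ = 9.2598 eV - 3.85 eV = 5.4098 eV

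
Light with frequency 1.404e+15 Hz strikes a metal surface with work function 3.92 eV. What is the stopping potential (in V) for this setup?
1.8865 V

The stopping potential V_s satisfies: eV_s = KE_max

First, find KE_max using Einstein's equation:
E_photon = hf = (6.626×10⁻³⁴ J·s)(1.404e+15 Hz) = 5.8065 eV
KE_max = E_photon - φ = 5.8065 - 3.92 = 1.8865 eV

Since eV_s = KE_max:
V_s = KE_max/e = 1.8865 V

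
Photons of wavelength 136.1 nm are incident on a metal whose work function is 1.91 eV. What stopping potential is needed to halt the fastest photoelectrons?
7.1998 V

The stopping potential V_s satisfies: eV_s = KE_max

First, find KE_max using Einstein's equation:
E_photon = hc/λ = 9.1098 eV
KE_max = E_photon - φ = 9.1098 - 1.91 = 7.1998 eV

Since eV_s = KE_max:
V_s = KE_max/e = 7.1998 V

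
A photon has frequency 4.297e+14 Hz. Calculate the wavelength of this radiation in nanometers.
697.68 nm

Using the wave equation: c = fλ

Solving for wavelength:
λ = c/f = (3×10⁸ m/s) / (4.297e+14 Hz)
λ = 697.68 nm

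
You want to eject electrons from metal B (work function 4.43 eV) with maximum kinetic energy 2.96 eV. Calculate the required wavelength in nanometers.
167.77 nm

From Einstein's equation: KE_max = hc/λ - φ

Rearranging for λ:
hc/λ = KE_max + φ
λ = hc/(KE_max + φ)

Required photon energy:
E_photon = KE_max + φ = 2.96 + 4.43 = 7.39 eV

Required wavelength:
λ = hc/E_photon = (6.626×10⁻³⁴)(3×10⁸) / (7.39 × 1.602×10⁻¹⁹)
λ = 167.77 nm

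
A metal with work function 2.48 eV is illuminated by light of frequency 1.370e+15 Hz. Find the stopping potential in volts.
3.1859 V

The stopping potential V_s satisfies: eV_s = KE_max

First, find KE_max using Einstein's equation:
E_photon = hf = (6.626×10⁻³⁴ J·s)(1.370e+15 Hz) = 5.6659 eV
KE_max = E_photon - φ = 5.6659 - 2.48 = 3.1859 eV

Since eV_s = KE_max:
V_s = KE_max/e = 3.1859 V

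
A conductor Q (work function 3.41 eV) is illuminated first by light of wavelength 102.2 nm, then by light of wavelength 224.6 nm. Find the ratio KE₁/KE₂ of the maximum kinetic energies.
4.1330

Using Einstein's equation: KE_max = hc/λ - φ

For λ₁ = 102.2 nm:
E₁ = hc/λ₁ = 12.1315 eV
KE₁ = E₁ - φ = 12.1315 - 3.41 = 8.7215 eV

For λ₂ = 224.6 nm:
E₂ = hc/λ₂ = 5.5202 eV
KE₂ = E₂ - φ = 5.5202 - 3.41 = 2.1102 eV

Ratio: KE₁/KE₂ = 8.7215/2.1102 = 4.1330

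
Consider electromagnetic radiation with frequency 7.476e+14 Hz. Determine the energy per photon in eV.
3.0918 eV

Using E = hf:

E = hf = (6.626×10⁻³⁴ J·s)(7.476e+14 Hz)
E = 3.0918 eV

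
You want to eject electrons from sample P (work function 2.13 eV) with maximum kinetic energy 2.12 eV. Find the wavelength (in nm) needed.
291.73 nm

From Einstein's equation: KE_max = hc/λ - φ

Rearranging for λ:
hc/λ = KE_max + φ
λ = hc/(KE_max + φ)

Required photon energy:
E_photon = KE_max + φ = 2.12 + 2.13 = 4.25 eV

Required wavelength:
λ = hc/E_photon = (6.626×10⁻³⁴)(3×10⁸) / (4.25 × 1.602×10⁻¹⁹)
λ = 291.73 nm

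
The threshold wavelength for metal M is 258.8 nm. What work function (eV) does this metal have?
4.79 eV

At the threshold wavelength, photon energy equals work function:
φ = hc/λ₀

Calculating:
φ = (6.626×10⁻³⁴ J·s)(3×10⁸ m/s) / (258.8×10⁻⁹ m)
φ = 4.79 eV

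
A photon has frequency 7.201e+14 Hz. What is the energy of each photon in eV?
2.9781 eV

Using E = hf:

E = hf = (6.626×10⁻³⁴ J·s)(7.201e+14 Hz)
E = 2.9781 eV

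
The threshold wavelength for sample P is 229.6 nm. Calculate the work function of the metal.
5.40 eV

At the threshold wavelength, photon energy equals work function:
φ = hc/λ₀

Calculating:
φ = (6.626×10⁻³⁴ J·s)(3×10⁸ m/s) / (229.6×10⁻⁹ m)
φ = 5.40 eV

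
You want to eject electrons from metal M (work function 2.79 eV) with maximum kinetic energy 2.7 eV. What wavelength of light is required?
225.84 nm

From Einstein's equation: KE_max = hc/λ - φ

Rearranging for λ:
hc/λ = KE_max + φ
λ = hc/(KE_max + φ)

Required photon energy:
E_photon = KE_max + φ = 2.7 + 2.79 = 5.49 eV

Required wavelength:
λ = hc/E_photon = (6.626×10⁻³⁴)(3×10⁸) / (5.49 × 1.602×10⁻¹⁹)
λ = 225.84 nm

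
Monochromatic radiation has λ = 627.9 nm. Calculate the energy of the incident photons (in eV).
1.9746 eV

Using E = hf = hc/λ:

E = hc/λ = (6.626×10⁻³⁴ J·s)(3×10⁸ m/s) / (627.9×10⁻⁹ m)
E = 1.9746 eV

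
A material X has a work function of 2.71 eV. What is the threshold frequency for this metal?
6.5528e+14 Hz

The threshold frequency is when the photon energy equals the work function:
hf₀ = φ

Solving for f₀:
f₀ = φ/h = (2.71 eV × 1.602×10⁻¹⁹ J/eV) / (6.626×10⁻³⁴ J·s)
f₀ = 6.5528e+14 Hz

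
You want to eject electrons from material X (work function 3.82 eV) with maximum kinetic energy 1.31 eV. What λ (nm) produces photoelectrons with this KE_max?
241.68 nm

From Einstein's equation: KE_max = hc/λ - φ

Rearranging for λ:
hc/λ = KE_max + φ
λ = hc/(KE_max + φ)

Required photon energy:
E_photon = KE_max + φ = 1.31 + 3.82 = 5.13 eV

Required wavelength:
λ = hc/E_photon = (6.626×10⁻³⁴)(3×10⁸) / (5.13 × 1.602×10⁻¹⁹)
λ = 241.68 nm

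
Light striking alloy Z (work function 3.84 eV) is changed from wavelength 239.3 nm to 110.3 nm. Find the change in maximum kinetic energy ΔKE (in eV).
6.0595 eV

Using Einstein's equation: KE_max = hc/λ - φ

For λ₁ = 239.3 nm:
KE₁ = hc/λ₁ - φ = 5.1811 - 3.84 = 1.3411 eV

For λ₂ = 110.3 nm:
KE₂ = hc/λ₂ - φ = 11.2406 - 3.84 = 7.4006 eV

Change in KE:
ΔKE = KE₂ - KE₁ = 7.4006 - 1.3411 = 6.0595 eV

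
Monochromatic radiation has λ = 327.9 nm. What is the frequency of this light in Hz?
9.1428e+14 Hz

Using the wave equation: c = fλ

Solving for frequency:
f = c/λ = (3×10⁸ m/s) / (327.9×10⁻⁹ m)
f = 9.1428e+14 Hz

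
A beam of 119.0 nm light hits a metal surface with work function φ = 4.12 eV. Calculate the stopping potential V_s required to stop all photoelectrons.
6.2988 V

The stopping potential V_s satisfies: eV_s = KE_max

First, find KE_max using Einstein's equation:
E_photon = hc/λ = 10.4188 eV
KE_max = E_photon - φ = 10.4188 - 4.12 = 6.2988 eV

Since eV_s = KE_max:
V_s = KE_max/e = 6.2988 V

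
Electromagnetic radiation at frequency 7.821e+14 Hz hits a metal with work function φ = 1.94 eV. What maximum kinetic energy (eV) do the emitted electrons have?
1.2945 eV

Using Einstein's photoelectric equation: KE_max = hf - φ

First, calculate the photon energy:
E_photon = hf = (6.626×10⁻³⁴ J·s)(7.821e+14 Hz)
E_photon = 3.2345 eV

Then, the maximum kinetic energy:
KE_max = E_photon - φ = 3.2345 eV - 1.94 eV = 1.2945 eV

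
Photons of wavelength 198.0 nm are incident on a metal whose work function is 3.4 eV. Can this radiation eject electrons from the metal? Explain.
Yes

For photoemission, the photon energy must exceed the work function.

Photon energy: E = hc/λ = 6.2618 eV
Work function: φ = 3.4 eV

Since E_photon (6.2618 eV) > φ (3.4 eV), photoemission WILL occur.
The threshold wavelength is λ₀ = hc/φ = 364.7 nm.
Since 198.0 nm < 364.7 nm, the light has sufficient energy.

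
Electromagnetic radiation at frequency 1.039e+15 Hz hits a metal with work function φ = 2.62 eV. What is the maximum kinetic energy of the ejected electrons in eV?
1.6770 eV

Using Einstein's photoelectric equation: KE_max = hf - φ

First, calculate the photon energy:
E_photon = hf = (6.626×10⁻³⁴ J·s)(1.039e+15 Hz)
E_photon = 4.2970 eV

Then, the maximum kinetic energy:
KE_max = E_photon - φ = 4.2970 eV - 2.62 eV = 1.6770 eV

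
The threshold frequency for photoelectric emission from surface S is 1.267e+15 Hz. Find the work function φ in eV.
5.24 eV

At the threshold frequency, photon energy equals work function:
φ = hf₀

Calculating:
φ = (6.626×10⁻³⁴ J·s)(1.267e+15 Hz)
φ = 5.24 eV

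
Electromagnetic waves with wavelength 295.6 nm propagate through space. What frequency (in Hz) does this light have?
1.0142e+15 Hz

Using the wave equation: c = fλ

Solving for frequency:
f = c/λ = (3×10⁸ m/s) / (295.6×10⁻⁹ m)
f = 1.0142e+15 Hz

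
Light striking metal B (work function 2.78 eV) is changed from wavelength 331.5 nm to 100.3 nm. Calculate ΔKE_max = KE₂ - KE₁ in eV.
8.6212 eV

Using Einstein's equation: KE_max = hc/λ - φ

For λ₁ = 331.5 nm:
KE₁ = hc/λ₁ - φ = 3.7401 - 2.78 = 0.9601 eV

For λ₂ = 100.3 nm:
KE₂ = hc/λ₂ - φ = 12.3613 - 2.78 = 9.5813 eV

Change in KE:
ΔKE = KE₂ - KE₁ = 9.5813 - 0.9601 = 8.6212 eV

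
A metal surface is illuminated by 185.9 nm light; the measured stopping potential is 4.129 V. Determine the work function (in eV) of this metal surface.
2.54 eV

The stopping potential gives the maximum kinetic energy: KE_max = eV_s = 4.129 eV

From Einstein's photoelectric equation: KE_max = hc/λ - φ
Rearranging: φ = hc/λ - KE_max

Calculate photon energy:
E_photon = hc/λ = (6.626×10⁻³⁴ J·s)(3×10⁸ m/s) / (185.9×10⁻⁹ m) = 6.6694 eV

Therefore:
φ = 6.6694 - 4.129 = 2.54 eV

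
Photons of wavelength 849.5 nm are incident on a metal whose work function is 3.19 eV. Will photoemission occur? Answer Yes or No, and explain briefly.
No

For photoemission, the photon energy must exceed the work function.

Photon energy: E = hc/λ = 1.4595 eV
Work function: φ = 3.19 eV

Since E_photon (1.4595 eV) < φ (3.19 eV), photoemission will NOT occur.
The threshold wavelength is λ₀ = hc/φ = 388.7 nm.
Since 849.5 nm > 388.7 nm, the photons lack sufficient energy.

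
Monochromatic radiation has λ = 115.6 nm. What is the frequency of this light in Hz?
2.5934e+15 Hz

Using the wave equation: c = fλ

Solving for frequency:
f = c/λ = (3×10⁸ m/s) / (115.6×10⁻⁹ m)
f = 2.5934e+15 Hz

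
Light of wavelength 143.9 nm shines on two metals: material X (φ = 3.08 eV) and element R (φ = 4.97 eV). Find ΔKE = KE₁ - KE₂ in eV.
1.8900 eV

Using KE_max = hc/λ - φ for each metal:

Photon energy: E = hc/λ = 8.6160 eV

For material X (φ₁ = 3.08 eV):
KE₁ = E - φ₁ = 8.6160 - 3.08 = 5.5360 eV

For element R (φ₂ = 4.97 eV):
KE₂ = E - φ₂ = 8.6160 - 4.97 = 3.6460 eV

Difference:
ΔKE = KE₁ - KE₂ = 5.5360 - 3.6460 = 1.8900 eV

Note: The difference equals the difference in work functions: 4.97 - 3.08 = 1.89 eV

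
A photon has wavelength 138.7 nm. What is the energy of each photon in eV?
8.9390 eV

Using E = hf = hc/λ:

E = hc/λ = (6.626×10⁻³⁴ J·s)(3×10⁸ m/s) / (138.7×10⁻⁹ m)
E = 8.9390 eV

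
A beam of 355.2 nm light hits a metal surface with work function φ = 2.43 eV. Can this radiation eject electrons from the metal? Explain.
Yes

For photoemission, the photon energy must exceed the work function.

Photon energy: E = hc/λ = 3.4905 eV
Work function: φ = 2.43 eV

Since E_photon (3.4905 eV) > φ (2.43 eV), photoemission WILL occur.
The threshold wavelength is λ₀ = hc/φ = 510.2 nm.
Since 355.2 nm < 510.2 nm, the light has sufficient energy.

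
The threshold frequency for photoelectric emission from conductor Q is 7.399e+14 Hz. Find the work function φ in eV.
3.06 eV

At the threshold frequency, photon energy equals work function:
φ = hf₀

Calculating:
φ = (6.626×10⁻³⁴ J·s)(7.399e+14 Hz)
φ = 3.06 eV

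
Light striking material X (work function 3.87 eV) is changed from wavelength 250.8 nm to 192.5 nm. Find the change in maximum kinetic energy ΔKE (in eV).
1.4972 eV

Using Einstein's equation: KE_max = hc/λ - φ

For λ₁ = 250.8 nm:
KE₁ = hc/λ₁ - φ = 4.9435 - 3.87 = 1.0735 eV

For λ₂ = 192.5 nm:
KE₂ = hc/λ₂ - φ = 6.4407 - 3.87 = 2.5707 eV

Change in KE:
ΔKE = KE₂ - KE₁ = 2.5707 - 1.0735 = 1.4972 eV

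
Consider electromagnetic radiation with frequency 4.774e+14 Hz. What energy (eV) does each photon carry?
1.9744 eV

Using E = hf:

E = hf = (6.626×10⁻³⁴ J·s)(4.774e+14 Hz)
E = 1.9744 eV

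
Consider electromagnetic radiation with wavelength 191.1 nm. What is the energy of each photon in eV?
6.4879 eV

Using E = hf = hc/λ:

E = hc/λ = (6.626×10⁻³⁴ J·s)(3×10⁸ m/s) / (191.1×10⁻⁹ m)
E = 6.4879 eV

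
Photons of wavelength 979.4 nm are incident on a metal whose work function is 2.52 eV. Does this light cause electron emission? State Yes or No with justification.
No

For photoemission, the photon energy must exceed the work function.

Photon energy: E = hc/λ = 1.2659 eV
Work function: φ = 2.52 eV

Since E_photon (1.2659 eV) < φ (2.52 eV), photoemission will NOT occur.
The threshold wavelength is λ₀ = hc/φ = 492.0 nm.
Since 979.4 nm > 492.0 nm, the photons lack sufficient energy.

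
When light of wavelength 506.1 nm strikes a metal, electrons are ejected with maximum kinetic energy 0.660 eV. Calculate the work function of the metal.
1.79 eV

From Einstein's photoelectric equation: KE_max = hf - φ = hc/λ - φ

Rearranging for φ:
φ = hc/λ - KE_max

Calculate photon energy:
E_photon = hc/λ = 2.4498 eV

Therefore:
φ = 2.4498 - 0.660 = 1.79 eV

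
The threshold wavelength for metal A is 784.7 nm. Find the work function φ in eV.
1.58 eV

At the threshold wavelength, photon energy equals work function:
φ = hc/λ₀

Calculating:
φ = (6.626×10⁻³⁴ J·s)(3×10⁸ m/s) / (784.7×10⁻⁹ m)
φ = 1.58 eV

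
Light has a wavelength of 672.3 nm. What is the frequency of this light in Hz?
4.4592e+14 Hz

Using the wave equation: c = fλ

Solving for frequency:
f = c/λ = (3×10⁸ m/s) / (672.3×10⁻⁹ m)
f = 4.4592e+14 Hz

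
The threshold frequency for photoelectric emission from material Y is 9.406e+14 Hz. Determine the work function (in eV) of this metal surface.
3.89 eV

At the threshold frequency, photon energy equals work function:
φ = hf₀

Calculating:
φ = (6.626×10⁻³⁴ J·s)(9.406e+14 Hz)
φ = 3.89 eV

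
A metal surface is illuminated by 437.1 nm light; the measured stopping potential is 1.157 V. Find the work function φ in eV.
1.68 eV

The stopping potential gives the maximum kinetic energy: KE_max = eV_s = 1.157 eV

From Einstein's photoelectric equation: KE_max = hc/λ - φ
Rearranging: φ = hc/λ - KE_max

Calculate photon energy:
E_photon = hc/λ = (6.626×10⁻³⁴ J·s)(3×10⁸ m/s) / (437.1×10⁻⁹ m) = 2.8365 eV

Therefore:
φ = 2.8365 - 1.157 = 1.68 eV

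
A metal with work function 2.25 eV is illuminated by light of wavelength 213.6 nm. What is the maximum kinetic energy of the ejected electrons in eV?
3.5545 eV

Using Einstein's photoelectric equation: KE_max = hf - φ = hc/λ - φ

First, calculate the photon energy:
E_photon = hc/λ = (6.626×10⁻³⁴ J·s)(3×10⁸ m/s) / (213.6×10⁻⁹ m)
E_photon = 5.8045 eV

Then, the maximum kinetic energy:
KE_max = E_photon - φ = 5.8045 eV - 2.25 eV = 3.5545 eV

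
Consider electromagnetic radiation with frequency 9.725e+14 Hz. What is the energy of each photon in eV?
4.0219 eV

Using E = hf:

E = hf = (6.626×10⁻³⁴ J·s)(9.725e+14 Hz)
E = 4.0219 eV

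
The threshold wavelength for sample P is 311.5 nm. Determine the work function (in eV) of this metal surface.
3.98 eV

At the threshold wavelength, photon energy equals work function:
φ = hc/λ₀

Calculating:
φ = (6.626×10⁻³⁴ J·s)(3×10⁸ m/s) / (311.5×10⁻⁹ m)
φ = 3.98 eV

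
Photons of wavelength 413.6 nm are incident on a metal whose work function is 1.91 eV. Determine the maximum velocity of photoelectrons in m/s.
6.1855e+05 m/s

First, find the maximum kinetic energy:
E_photon = hc/λ = 2.9977 eV
KE_max = E_photon - φ = 2.9977 - 1.91 = 1.0877 eV

Convert to Joules: KE_max = 1.0877 × 1.602×10⁻¹⁹ J = 1.7427e-19 J

Then use KE = ½mv² to find velocity:
v = √(2·KE/m) = √(2 × 1.7427e-19 J / 9.109e-31 kg)
v = 6.1855e+05 m/s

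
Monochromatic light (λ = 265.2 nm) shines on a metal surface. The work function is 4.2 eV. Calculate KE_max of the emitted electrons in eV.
0.4751 eV

Using Einstein's photoelectric equation: KE_max = hf - φ = hc/λ - φ

First, calculate the photon energy:
E_photon = hc/λ = (6.626×10⁻³⁴ J·s)(3×10⁸ m/s) / (265.2×10⁻⁹ m)
E_photon = 4.6751 eV

Then, the maximum kinetic energy:
KE_max = E_photon - φ = 4.6751 eV - 4.2 eV = 0.4751 eV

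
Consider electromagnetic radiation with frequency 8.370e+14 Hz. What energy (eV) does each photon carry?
3.4616 eV

Using E = hf:

E = hf = (6.626×10⁻³⁴ J·s)(8.370e+14 Hz)
E = 3.4616 eV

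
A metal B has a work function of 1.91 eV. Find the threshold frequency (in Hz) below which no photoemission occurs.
4.6184e+14 Hz

The threshold frequency is when the photon energy equals the work function:
hf₀ = φ

Solving for f₀:
f₀ = φ/h = (1.91 eV × 1.602×10⁻¹⁹ J/eV) / (6.626×10⁻³⁴ J·s)
f₀ = 4.6184e+14 Hz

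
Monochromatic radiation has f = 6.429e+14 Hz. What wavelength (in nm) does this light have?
466.31 nm

Using the wave equation: c = fλ

Solving for wavelength:
λ = c/f = (3×10⁸ m/s) / (6.429e+14 Hz)
λ = 466.31 nm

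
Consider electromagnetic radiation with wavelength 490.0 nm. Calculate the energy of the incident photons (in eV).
2.5303 eV

Using E = hf = hc/λ:

E = hc/λ = (6.626×10⁻³⁴ J·s)(3×10⁸ m/s) / (490.0×10⁻⁹ m)
E = 2.5303 eV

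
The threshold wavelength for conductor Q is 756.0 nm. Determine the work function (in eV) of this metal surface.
1.64 eV

At the threshold wavelength, photon energy equals work function:
φ = hc/λ₀

Calculating:
φ = (6.626×10⁻³⁴ J·s)(3×10⁸ m/s) / (756.0×10⁻⁹ m)
φ = 1.64 eV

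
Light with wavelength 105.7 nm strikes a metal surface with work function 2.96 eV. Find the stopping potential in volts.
8.7698 V

The stopping potential V_s satisfies: eV_s = KE_max

First, find KE_max using Einstein's equation:
E_photon = hc/λ = 11.7298 eV
KE_max = E_photon - φ = 11.7298 - 2.96 = 8.7698 eV

Since eV_s = KE_max:
V_s = KE_max/e = 8.7698 V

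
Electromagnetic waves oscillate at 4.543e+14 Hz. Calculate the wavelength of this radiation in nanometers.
659.90 nm

Using the wave equation: c = fλ

Solving for wavelength:
λ = c/f = (3×10⁸ m/s) / (4.543e+14 Hz)
λ = 659.90 nm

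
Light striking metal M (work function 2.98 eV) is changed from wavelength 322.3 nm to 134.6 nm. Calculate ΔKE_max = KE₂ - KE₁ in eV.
5.3645 eV

Using Einstein's equation: KE_max = hc/λ - φ

For λ₁ = 322.3 nm:
KE₁ = hc/λ₁ - φ = 3.8469 - 2.98 = 0.8669 eV

For λ₂ = 134.6 nm:
KE₂ = hc/λ₂ - φ = 9.2113 - 2.98 = 6.2313 eV

Change in KE:
ΔKE = KE₂ - KE₁ = 6.2313 - 0.8669 = 5.3645 eV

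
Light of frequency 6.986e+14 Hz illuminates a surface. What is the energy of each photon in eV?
2.8892 eV

Using E = hf:

E = hf = (6.626×10⁻³⁴ J·s)(6.986e+14 Hz)
E = 2.8892 eV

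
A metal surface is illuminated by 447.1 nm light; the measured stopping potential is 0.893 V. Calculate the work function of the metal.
1.88 eV

The stopping potential gives the maximum kinetic energy: KE_max = eV_s = 0.893 eV

From Einstein's photoelectric equation: KE_max = hc/λ - φ
Rearranging: φ = hc/λ - KE_max

Calculate photon energy:
E_photon = hc/λ = (6.626×10⁻³⁴ J·s)(3×10⁸ m/s) / (447.1×10⁻⁹ m) = 2.7731 eV

Therefore:
φ = 2.7731 - 0.893 = 1.88 eV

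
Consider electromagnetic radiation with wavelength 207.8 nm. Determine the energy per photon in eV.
5.9665 eV

Using E = hf = hc/λ:

E = hc/λ = (6.626×10⁻³⁴ J·s)(3×10⁸ m/s) / (207.8×10⁻⁹ m)
E = 5.9665 eV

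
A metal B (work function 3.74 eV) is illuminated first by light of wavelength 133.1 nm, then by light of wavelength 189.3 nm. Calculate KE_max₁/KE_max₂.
1.9843

Using Einstein's equation: KE_max = hc/λ - φ

For λ₁ = 133.1 nm:
E₁ = hc/λ₁ = 9.3151 eV
KE₁ = E₁ - φ = 9.3151 - 3.74 = 5.5751 eV

For λ₂ = 189.3 nm:
E₂ = hc/λ₂ = 6.5496 eV
KE₂ = E₂ - φ = 6.5496 - 3.74 = 2.8096 eV

Ratio: KE₁/KE₂ = 5.5751/2.8096 = 1.9843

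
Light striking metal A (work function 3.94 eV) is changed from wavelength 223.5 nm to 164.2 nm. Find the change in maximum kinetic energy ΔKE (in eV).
2.0034 eV

Using Einstein's equation: KE_max = hc/λ - φ

For λ₁ = 223.5 nm:
KE₁ = hc/λ₁ - φ = 5.5474 - 3.94 = 1.6074 eV

For λ₂ = 164.2 nm:
KE₂ = hc/λ₂ - φ = 7.5508 - 3.94 = 3.6108 eV

Change in KE:
ΔKE = KE₂ - KE₁ = 3.6108 - 1.6074 = 2.0034 eV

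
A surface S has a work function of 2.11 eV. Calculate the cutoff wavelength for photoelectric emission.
587.60 nm

The threshold wavelength is when the photon energy equals the work function:
hc/λ₀ = φ

Solving for λ₀:
λ₀ = hc/φ = (6.626×10⁻³⁴ J·s)(3×10⁸ m/s) / (2.11 eV × 1.602×10⁻¹⁹ J/eV)
λ₀ = 587.60 nm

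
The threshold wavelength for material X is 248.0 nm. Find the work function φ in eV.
5.00 eV

At the threshold wavelength, photon energy equals work function:
φ = hc/λ₀

Calculating:
φ = (6.626×10⁻³⁴ J·s)(3×10⁸ m/s) / (248.0×10⁻⁹ m)
φ = 5.00 eV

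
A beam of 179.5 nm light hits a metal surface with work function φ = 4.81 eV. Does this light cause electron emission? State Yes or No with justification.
Yes

For photoemission, the photon energy must exceed the work function.

Photon energy: E = hc/λ = 6.9072 eV
Work function: φ = 4.81 eV

Since E_photon (6.9072 eV) > φ (4.81 eV), photoemission WILL occur.
The threshold wavelength is λ₀ = hc/φ = 257.8 nm.
Since 179.5 nm < 257.8 nm, the light has sufficient energy.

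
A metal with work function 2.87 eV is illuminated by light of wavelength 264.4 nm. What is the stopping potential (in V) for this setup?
1.8193 V

The stopping potential V_s satisfies: eV_s = KE_max

First, find KE_max using Einstein's equation:
E_photon = hc/λ = 4.6893 eV
KE_max = E_photon - φ = 4.6893 - 2.87 = 1.8193 eV

Since eV_s = KE_max:
V_s = KE_max/e = 1.8193 V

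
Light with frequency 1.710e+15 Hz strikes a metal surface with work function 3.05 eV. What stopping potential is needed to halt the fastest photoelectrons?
4.0220 V

The stopping potential V_s satisfies: eV_s = KE_max

First, find KE_max using Einstein's equation:
E_photon = hf = (6.626×10⁻³⁴ J·s)(1.710e+15 Hz) = 7.0720 eV
KE_max = E_photon - φ = 7.0720 - 3.05 = 4.0220 eV

Since eV_s = KE_max:
V_s = KE_max/e = 4.0220 V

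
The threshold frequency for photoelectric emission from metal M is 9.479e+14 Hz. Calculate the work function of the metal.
3.92 eV

At the threshold frequency, photon energy equals work function:
φ = hf₀

Calculating:
φ = (6.626×10⁻³⁴ J·s)(9.479e+14 Hz)
φ = 3.92 eV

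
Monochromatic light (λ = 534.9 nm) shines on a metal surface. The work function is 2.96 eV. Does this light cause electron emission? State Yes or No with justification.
No

For photoemission, the photon energy must exceed the work function.

Photon energy: E = hc/λ = 2.3179 eV
Work function: φ = 2.96 eV

Since E_photon (2.3179 eV) < φ (2.96 eV), photoemission will NOT occur.
The threshold wavelength is λ₀ = hc/φ = 418.9 nm.
Since 534.9 nm > 418.9 nm, the photons lack sufficient energy.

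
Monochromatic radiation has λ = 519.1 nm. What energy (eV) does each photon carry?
2.3884 eV

Using E = hf = hc/λ:

E = hc/λ = (6.626×10⁻³⁴ J·s)(3×10⁸ m/s) / (519.1×10⁻⁹ m)
E = 2.3884 eV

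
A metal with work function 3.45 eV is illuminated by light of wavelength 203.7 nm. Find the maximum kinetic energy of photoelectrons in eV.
2.6366 eV

Using Einstein's photoelectric equation: KE_max = hf - φ = hc/λ - φ

First, calculate the photon energy:
E_photon = hc/λ = (6.626×10⁻³⁴ J·s)(3×10⁸ m/s) / (203.7×10⁻⁹ m)
E_photon = 6.0866 eV

Then, the maximum kinetic energy:
KE_max = E_photon - φ = 6.0866 eV - 3.45 eV = 2.6366 eV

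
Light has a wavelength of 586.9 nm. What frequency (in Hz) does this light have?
5.1081e+14 Hz

Using the wave equation: c = fλ

Solving for frequency:
f = c/λ = (3×10⁸ m/s) / (586.9×10⁻⁹ m)
f = 5.1081e+14 Hz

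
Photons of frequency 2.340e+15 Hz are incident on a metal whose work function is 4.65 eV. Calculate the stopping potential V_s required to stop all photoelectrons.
5.0275 V

The stopping potential V_s satisfies: eV_s = KE_max

First, find KE_max using Einstein's equation:
E_photon = hf = (6.626×10⁻³⁴ J·s)(2.340e+15 Hz) = 9.6775 eV
KE_max = E_photon - φ = 9.6775 - 4.65 = 5.0275 eV

Since eV_s = KE_max:
V_s = KE_max/e = 5.0275 V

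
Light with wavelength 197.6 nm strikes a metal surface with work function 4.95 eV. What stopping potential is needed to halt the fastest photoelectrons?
1.3245 V

The stopping potential V_s satisfies: eV_s = KE_max

First, find KE_max using Einstein's equation:
E_photon = hc/λ = 6.2745 eV
KE_max = E_photon - φ = 6.2745 - 4.95 = 1.3245 eV

Since eV_s = KE_max:
V_s = KE_max/e = 1.3245 V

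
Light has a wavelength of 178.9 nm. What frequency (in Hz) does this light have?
1.6758e+15 Hz

Using the wave equation: c = fλ

Solving for frequency:
f = c/λ = (3×10⁸ m/s) / (178.9×10⁻⁹ m)
f = 1.6758e+15 Hz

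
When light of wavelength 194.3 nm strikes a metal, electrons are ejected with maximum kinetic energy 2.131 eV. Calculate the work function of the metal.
4.25 eV

From Einstein's photoelectric equation: KE_max = hf - φ = hc/λ - φ

Rearranging for φ:
φ = hc/λ - KE_max

Calculate photon energy:
E_photon = hc/λ = 6.3811 eV

Therefore:
φ = 6.3811 - 2.131 = 4.25 eV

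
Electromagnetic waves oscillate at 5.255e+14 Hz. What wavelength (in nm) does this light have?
570.49 nm

Using the wave equation: c = fλ

Solving for wavelength:
λ = c/f = (3×10⁸ m/s) / (5.255e+14 Hz)
λ = 570.49 nm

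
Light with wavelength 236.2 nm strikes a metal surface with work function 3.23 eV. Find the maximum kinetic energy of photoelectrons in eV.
2.0191 eV

Using Einstein's photoelectric equation: KE_max = hf - φ = hc/λ - φ

First, calculate the photon energy:
E_photon = hc/λ = (6.626×10⁻³⁴ J·s)(3×10⁸ m/s) / (236.2×10⁻⁹ m)
E_photon = 5.2491 eV

Then, the maximum kinetic energy:
KE_max = E_photon - φ = 5.2491 eV - 3.23 eV = 2.0191 eV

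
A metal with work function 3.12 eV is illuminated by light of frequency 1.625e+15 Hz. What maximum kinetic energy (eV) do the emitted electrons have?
3.6005 eV

Using Einstein's photoelectric equation: KE_max = hf - φ

First, calculate the photon energy:
E_photon = hf = (6.626×10⁻³⁴ J·s)(1.625e+15 Hz)
E_photon = 6.7205 eV

Then, the maximum kinetic energy:
KE_max = E_photon - φ = 6.7205 eV - 3.12 eV = 3.6005 eV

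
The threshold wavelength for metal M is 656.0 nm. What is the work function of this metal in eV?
1.89 eV

At the threshold wavelength, photon energy equals work function:
φ = hc/λ₀

Calculating:
φ = (6.626×10⁻³⁴ J·s)(3×10⁸ m/s) / (656.0×10⁻⁹ m)
φ = 1.89 eV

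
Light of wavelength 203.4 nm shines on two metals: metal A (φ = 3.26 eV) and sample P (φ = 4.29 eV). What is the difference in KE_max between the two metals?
1.0300 eV

Using KE_max = hc/λ - φ for each metal:

Photon energy: E = hc/λ = 6.0956 eV

For metal A (φ₁ = 3.26 eV):
KE₁ = E - φ₁ = 6.0956 - 3.26 = 2.8356 eV

For sample P (φ₂ = 4.29 eV):
KE₂ = E - φ₂ = 6.0956 - 4.29 = 1.8056 eV

Difference:
ΔKE = KE₁ - KE₂ = 2.8356 - 1.8056 = 1.0300 eV

Note: The difference equals the difference in work functions: 4.29 - 3.26 = 1.03 eV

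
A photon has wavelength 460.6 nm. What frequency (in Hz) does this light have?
6.5087e+14 Hz

Using the wave equation: c = fλ

Solving for frequency:
f = c/λ = (3×10⁸ m/s) / (460.6×10⁻⁹ m)
f = 6.5087e+14 Hz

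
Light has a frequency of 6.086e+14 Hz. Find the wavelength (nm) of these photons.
492.59 nm

Using the wave equation: c = fλ

Solving for wavelength:
λ = c/f = (3×10⁸ m/s) / (6.086e+14 Hz)
λ = 492.59 nm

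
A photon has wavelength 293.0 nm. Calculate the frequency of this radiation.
1.0232e+15 Hz

Using the wave equation: c = fλ

Solving for frequency:
f = c/λ = (3×10⁸ m/s) / (293.0×10⁻⁹ m)
f = 1.0232e+15 Hz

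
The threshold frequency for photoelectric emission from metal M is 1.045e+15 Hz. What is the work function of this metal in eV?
4.32 eV

At the threshold frequency, photon energy equals work function:
φ = hf₀

Calculating:
φ = (6.626×10⁻³⁴ J·s)(1.045e+15 Hz)
φ = 4.32 eV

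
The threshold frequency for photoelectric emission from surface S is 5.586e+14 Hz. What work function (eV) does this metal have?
2.31 eV

At the threshold frequency, photon energy equals work function:
φ = hf₀

Calculating:
φ = (6.626×10⁻³⁴ J·s)(5.586e+14 Hz)
φ = 2.31 eV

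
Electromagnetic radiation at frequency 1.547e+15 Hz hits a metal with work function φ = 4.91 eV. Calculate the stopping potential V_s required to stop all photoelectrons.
1.4879 V

The stopping potential V_s satisfies: eV_s = KE_max

First, find KE_max using Einstein's equation:
E_photon = hf = (6.626×10⁻³⁴ J·s)(1.547e+15 Hz) = 6.3979 eV
KE_max = E_photon - φ = 6.3979 - 4.91 = 1.4879 eV

Since eV_s = KE_max:
V_s = KE_max/e = 1.4879 V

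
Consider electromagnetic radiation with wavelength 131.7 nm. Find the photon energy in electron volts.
9.4141 eV

Using E = hf = hc/λ:

E = hc/λ = (6.626×10⁻³⁴ J·s)(3×10⁸ m/s) / (131.7×10⁻⁹ m)
E = 9.4141 eV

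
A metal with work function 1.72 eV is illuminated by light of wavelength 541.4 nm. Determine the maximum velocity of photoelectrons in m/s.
4.4780e+05 m/s

First, find the maximum kinetic energy:
E_photon = hc/λ = 2.2901 eV
KE_max = E_photon - φ = 2.2901 - 1.72 = 0.5701 eV

Convert to Joules: KE_max = 0.5701 × 1.602×10⁻¹⁹ J = 9.1335e-20 J

Then use KE = ½mv² to find velocity:
v = √(2·KE/m) = √(2 × 9.1335e-20 J / 9.109e-31 kg)
v = 4.4780e+05 m/s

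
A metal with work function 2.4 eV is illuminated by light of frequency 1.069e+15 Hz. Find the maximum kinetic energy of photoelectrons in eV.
2.0210 eV

Using Einstein's photoelectric equation: KE_max = hf - φ

First, calculate the photon energy:
E_photon = hf = (6.626×10⁻³⁴ J·s)(1.069e+15 Hz)
E_photon = 4.4210 eV

Then, the maximum kinetic energy:
KE_max = E_photon - φ = 4.4210 eV - 2.4 eV = 2.0210 eV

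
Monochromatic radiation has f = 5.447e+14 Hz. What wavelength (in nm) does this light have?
550.38 nm

Using the wave equation: c = fλ

Solving for wavelength:
λ = c/f = (3×10⁸ m/s) / (5.447e+14 Hz)
λ = 550.38 nm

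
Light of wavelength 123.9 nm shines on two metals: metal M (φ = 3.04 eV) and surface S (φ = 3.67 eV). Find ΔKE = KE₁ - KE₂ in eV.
0.6300 eV

Using KE_max = hc/λ - φ for each metal:

Photon energy: E = hc/λ = 10.0068 eV

For metal M (φ₁ = 3.04 eV):
KE₁ = E - φ₁ = 10.0068 - 3.04 = 6.9668 eV

For surface S (φ₂ = 3.67 eV):
KE₂ = E - φ₂ = 10.0068 - 3.67 = 6.3368 eV

Difference:
ΔKE = KE₁ - KE₂ = 6.9668 - 6.3368 = 0.6300 eV

Note: The difference equals the difference in work functions: 3.67 - 3.04 = 0.63 eV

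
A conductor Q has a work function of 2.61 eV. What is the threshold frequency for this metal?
6.3110e+14 Hz

The threshold frequency is when the photon energy equals the work function:
hf₀ = φ

Solving for f₀:
f₀ = φ/h = (2.61 eV × 1.602×10⁻¹⁹ J/eV) / (6.626×10⁻³⁴ J·s)
f₀ = 6.3110e+14 Hz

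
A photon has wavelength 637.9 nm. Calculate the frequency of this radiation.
4.6997e+14 Hz

Using the wave equation: c = fλ

Solving for frequency:
f = c/λ = (3×10⁸ m/s) / (637.9×10⁻⁹ m)
f = 4.6997e+14 Hz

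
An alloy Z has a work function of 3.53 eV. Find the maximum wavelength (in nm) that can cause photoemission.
351.23 nm

The threshold wavelength is when the photon energy equals the work function:
hc/λ₀ = φ

Solving for λ₀:
λ₀ = hc/φ = (6.626×10⁻³⁴ J·s)(3×10⁸ m/s) / (3.53 eV × 1.602×10⁻¹⁹ J/eV)
λ₀ = 351.23 nm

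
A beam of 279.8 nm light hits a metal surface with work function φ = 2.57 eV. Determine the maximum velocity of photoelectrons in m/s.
8.0913e+05 m/s

First, find the maximum kinetic energy:
E_photon = hc/λ = 4.4312 eV
KE_max = E_photon - φ = 4.4312 - 2.57 = 1.8612 eV

Convert to Joules: KE_max = 1.8612 × 1.602×10⁻¹⁹ J = 2.9819e-19 J

Then use KE = ½mv² to find velocity:
v = √(2·KE/m) = √(2 × 2.9819e-19 J / 9.109e-31 kg)
v = 8.0913e+05 m/s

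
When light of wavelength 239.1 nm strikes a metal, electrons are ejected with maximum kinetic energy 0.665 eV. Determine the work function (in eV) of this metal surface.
4.52 eV

From Einstein's photoelectric equation: KE_max = hf - φ = hc/λ - φ

Rearranging for φ:
φ = hc/λ - KE_max

Calculate photon energy:
E_photon = hc/λ = 5.1855 eV

Therefore:
φ = 5.1855 - 0.665 = 4.52 eV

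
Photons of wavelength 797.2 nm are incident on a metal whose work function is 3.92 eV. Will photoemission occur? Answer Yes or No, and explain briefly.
No

For photoemission, the photon energy must exceed the work function.

Photon energy: E = hc/λ = 1.5552 eV
Work function: φ = 3.92 eV

Since E_photon (1.5552 eV) < φ (3.92 eV), photoemission will NOT occur.
The threshold wavelength is λ₀ = hc/φ = 316.3 nm.
Since 797.2 nm > 316.3 nm, the photons lack sufficient energy.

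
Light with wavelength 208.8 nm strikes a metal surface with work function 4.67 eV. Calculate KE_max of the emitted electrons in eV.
1.2679 eV

Using Einstein's photoelectric equation: KE_max = hf - φ = hc/λ - φ

First, calculate the photon energy:
E_photon = hc/λ = (6.626×10⁻³⁴ J·s)(3×10⁸ m/s) / (208.8×10⁻⁹ m)
E_photon = 5.9379 eV

Then, the maximum kinetic energy:
KE_max = E_photon - φ = 5.9379 eV - 4.67 eV = 1.2679 eV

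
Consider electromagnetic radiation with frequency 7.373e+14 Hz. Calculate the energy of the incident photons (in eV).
3.0492 eV

Using E = hf:

E = hf = (6.626×10⁻³⁴ J·s)(7.373e+14 Hz)
E = 3.0492 eV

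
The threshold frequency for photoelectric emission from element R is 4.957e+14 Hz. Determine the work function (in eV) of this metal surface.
2.05 eV

At the threshold frequency, photon energy equals work function:
φ = hf₀

Calculating:
φ = (6.626×10⁻³⁴ J·s)(4.957e+14 Hz)
φ = 2.05 eV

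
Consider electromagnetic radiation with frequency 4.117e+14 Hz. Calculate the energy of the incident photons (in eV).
1.7027 eV

Using E = hf:

E = hf = (6.626×10⁻³⁴ J·s)(4.117e+14 Hz)
E = 1.7027 eV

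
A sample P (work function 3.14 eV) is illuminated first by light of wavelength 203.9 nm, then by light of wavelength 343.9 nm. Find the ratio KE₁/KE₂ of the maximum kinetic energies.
6.3207

Using Einstein's equation: KE_max = hc/λ - φ

For λ₁ = 203.9 nm:
E₁ = hc/λ₁ = 6.0806 eV
KE₁ = E₁ - φ = 6.0806 - 3.14 = 2.9406 eV

For λ₂ = 343.9 nm:
E₂ = hc/λ₂ = 3.6052 eV
KE₂ = E₂ - φ = 3.6052 - 3.14 = 0.4652 eV

Ratio: KE₁/KE₂ = 2.9406/0.4652 = 6.3207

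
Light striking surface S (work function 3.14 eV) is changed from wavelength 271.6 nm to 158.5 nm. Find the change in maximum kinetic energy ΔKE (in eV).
3.2574 eV

Using Einstein's equation: KE_max = hc/λ - φ

For λ₁ = 271.6 nm:
KE₁ = hc/λ₁ - φ = 4.5650 - 3.14 = 1.4250 eV

For λ₂ = 158.5 nm:
KE₂ = hc/λ₂ - φ = 7.8223 - 3.14 = 4.6823 eV

Change in KE:
ΔKE = KE₂ - KE₁ = 4.6823 - 1.4250 = 3.2574 eV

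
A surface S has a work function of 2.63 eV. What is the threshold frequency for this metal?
6.3593e+14 Hz

The threshold frequency is when the photon energy equals the work function:
hf₀ = φ

Solving for f₀:
f₀ = φ/h = (2.63 eV × 1.602×10⁻¹⁹ J/eV) / (6.626×10⁻³⁴ J·s)
f₀ = 6.3593e+14 Hz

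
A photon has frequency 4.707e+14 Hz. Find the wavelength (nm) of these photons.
636.91 nm

Using the wave equation: c = fλ

Solving for wavelength:
λ = c/f = (3×10⁸ m/s) / (4.707e+14 Hz)
λ = 636.91 nm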